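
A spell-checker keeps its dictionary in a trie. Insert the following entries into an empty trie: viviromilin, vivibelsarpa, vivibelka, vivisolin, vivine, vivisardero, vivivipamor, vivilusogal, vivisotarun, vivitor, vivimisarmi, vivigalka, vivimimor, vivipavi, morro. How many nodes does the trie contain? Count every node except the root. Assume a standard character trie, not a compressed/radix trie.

Count nodes per top-level branch (shared prefixes stored once):
  'm'-branch (morro): 5 nodes
  'v'-branch (vivibelka, vivibelsarpa, vivigalka, vivilusogal, vivimimor, vivimisarmi, vivine, vivipavi, viviromilin, vivisardero, vivisolin, vivisotarun, vivitor, vivivipamor): 75 nodes
Sum: 80

80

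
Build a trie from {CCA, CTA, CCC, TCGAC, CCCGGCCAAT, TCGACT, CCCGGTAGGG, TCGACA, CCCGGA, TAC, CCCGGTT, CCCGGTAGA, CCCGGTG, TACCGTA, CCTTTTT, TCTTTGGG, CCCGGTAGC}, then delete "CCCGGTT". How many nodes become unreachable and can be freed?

Walk "CCCGGTT" from the leaf back toward the root, removing each node that no remaining word uses.
The suffix "T" (1 node) is used only by "CCCGGTT"; the node for "CCCGGT" still has the child "A", so pruning stops there.
Nodes removed: 1

1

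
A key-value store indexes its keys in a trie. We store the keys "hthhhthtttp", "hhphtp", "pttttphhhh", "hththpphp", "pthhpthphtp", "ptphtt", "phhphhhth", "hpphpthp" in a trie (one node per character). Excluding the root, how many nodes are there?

60

Trace insertions, counting only characters that open a new branch:
  "hthhhthtttp" → 11 new (h, t, h, h, h, t, h, t, t, t, p)
  "hhphtp" → prefix "h" already present; 5 new (h, p, h, t, p)
  "pttttphhhh" → 10 new (p, t, t, t, t, p, h, h, h, h)
  "hththpphp" → prefix "hth" already present; 6 new (t, h, p, p, h, p)
  "pthhpthphtp" → prefix "pt" already present; 9 new (h, h, p, t, h, p, h, t, p)
  "ptphtt" → prefix "pt" already present; 4 new (p, h, t, t)
  "phhphhhth" → prefix "p" already present; 8 new (h, h, p, h, h, h, t, h)
  "hpphpthp" → prefix "h" already present; 7 new (p, p, h, p, t, h, p)
Total nodes = 11 + 5 + 10 + 6 + 9 + 4 + 8 + 7 = 60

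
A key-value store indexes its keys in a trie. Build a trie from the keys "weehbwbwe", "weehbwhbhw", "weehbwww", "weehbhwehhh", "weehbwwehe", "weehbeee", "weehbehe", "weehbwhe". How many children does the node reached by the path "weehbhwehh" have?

Follow the path "weehbhwehh" to its node, then look at its outgoing edges.
Distinct next characters after "weehbhwehh": h.
That node has 1 child edge.

1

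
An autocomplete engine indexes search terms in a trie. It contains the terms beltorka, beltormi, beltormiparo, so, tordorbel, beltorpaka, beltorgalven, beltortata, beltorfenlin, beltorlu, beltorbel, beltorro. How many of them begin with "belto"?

Filter for entries beginning with "belto":
Words under "belto": beltorbel, beltorfenlin, beltorgalven, beltorka, beltorlu, beltormi, beltormiparo, beltorpaka, beltorro, beltortata
Count: 10

10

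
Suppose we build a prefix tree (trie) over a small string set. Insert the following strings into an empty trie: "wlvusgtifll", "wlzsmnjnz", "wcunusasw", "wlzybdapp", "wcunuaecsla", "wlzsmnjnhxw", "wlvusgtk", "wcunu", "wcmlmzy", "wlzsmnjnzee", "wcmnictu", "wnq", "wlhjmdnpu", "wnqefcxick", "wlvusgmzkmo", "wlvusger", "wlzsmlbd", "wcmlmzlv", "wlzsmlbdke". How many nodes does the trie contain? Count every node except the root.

Insert word by word; a character creates a node only if that edge doesn't already exist:
  "wlvusgtifll" → 11 new (w, l, v, u, s, g, t, i, f, l, l)
  "wlzsmnjnz" → prefix "wl" already present; 7 new (z, s, m, n, j, n, z)
  "wcunusasw" → prefix "w" already present; 8 new (c, u, n, u, s, a, s, w)
  "wlzybdapp" → prefix "wlz" already present; 6 new (y, b, d, a, p, p)
  "wcunuaecsla" → prefix "wcunu" already present; 6 new (a, e, c, s, l, a)
  "wlzsmnjnhxw" → prefix "wlzsmnjn" already present; 3 new (h, x, w)
  "wlvusgtk" → prefix "wlvusgt" already present; 1 new (k)
  "wcunu" → prefix "wcunu" already present; 0 new (none)
  "wcmlmzy" → prefix "wc" already present; 5 new (m, l, m, z, y)
  "wlzsmnjnzee" → prefix "wlzsmnjnz" already present; 2 new (e, e)
  "wcmnictu" → prefix "wcm" already present; 5 new (n, i, c, t, u)
  "wnq" → prefix "w" already present; 2 new (n, q)
  "wlhjmdnpu" → prefix "wl" already present; 7 new (h, j, m, d, n, p, u)
  "wnqefcxick" → prefix "wnq" already present; 7 new (e, f, c, x, i, c, k)
  "wlvusgmzkmo" → prefix "wlvusg" already present; 5 new (m, z, k, m, o)
  "wlvusger" → prefix "wlvusg" already present; 2 new (e, r)
  "wlzsmlbd" → prefix "wlzsm" already present; 3 new (l, b, d)
  "wcmlmzlv" → prefix "wcmlmz" already present; 2 new (l, v)
  "wlzsmlbdke" → prefix "wlzsmlbd" already present; 2 new (k, e)
Total nodes = 11 + 7 + 8 + 6 + 6 + 3 + 1 + 0 + 5 + 2 + 5 + 2 + 7 + 7 + 5 + 2 + 3 + 2 + 2 = 84

84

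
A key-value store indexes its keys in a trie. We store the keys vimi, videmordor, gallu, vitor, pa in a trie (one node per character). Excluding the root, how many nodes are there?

22

Trie structure (* marks end of a word):
(root)
├─ g
│  └─ a
│     └─ l
│        └─ l
│           └─ u *
├─ p
│  └─ a *
└─ v
   └─ i
      ├─ d
      │  └─ e
      │     └─ m
      │        └─ o
      │           └─ r
      │              └─ d
      │                 └─ o
      │                    └─ r *
      ├─ m
      │  └─ i *
      └─ t
         └─ o
            └─ r *
Counting every labelled node above: 22.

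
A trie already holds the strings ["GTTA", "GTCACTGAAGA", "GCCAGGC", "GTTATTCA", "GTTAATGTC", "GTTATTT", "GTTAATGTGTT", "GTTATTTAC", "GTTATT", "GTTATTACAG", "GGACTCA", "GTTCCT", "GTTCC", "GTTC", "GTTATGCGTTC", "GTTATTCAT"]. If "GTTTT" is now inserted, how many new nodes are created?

2

Walking "GTTTT" from the root, the first 3 characters ("GTT") follow existing edges; "T" is the first miss.
New nodes needed: |"GTTTT"| − 3 = 5 − 3 = 2.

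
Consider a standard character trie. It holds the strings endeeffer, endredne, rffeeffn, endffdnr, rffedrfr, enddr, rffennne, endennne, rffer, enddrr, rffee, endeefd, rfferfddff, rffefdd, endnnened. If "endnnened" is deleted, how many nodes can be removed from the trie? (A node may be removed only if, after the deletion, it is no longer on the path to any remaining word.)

6

A node on "endnnened"'s path can go only if nothing else ends at it or branches off below it.
The suffix "nnened" (6 nodes) is used only by "endnnened"; the node for "end" still has the child "e", so pruning stops there.
Nodes removed: 6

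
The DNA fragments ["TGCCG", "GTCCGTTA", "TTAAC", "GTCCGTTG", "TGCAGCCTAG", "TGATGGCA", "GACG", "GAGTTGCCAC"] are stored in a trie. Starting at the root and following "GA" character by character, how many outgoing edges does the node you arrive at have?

Walk "GA" from the root, arriving at one node.
Characters that immediately follow "GA" among the stored strings: {C, G}.
That node has 2 child edges.

2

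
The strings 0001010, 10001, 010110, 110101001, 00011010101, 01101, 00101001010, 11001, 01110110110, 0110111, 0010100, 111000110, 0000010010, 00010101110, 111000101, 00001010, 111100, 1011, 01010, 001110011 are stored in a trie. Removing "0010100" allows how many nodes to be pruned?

Walk "0010100" from the leaf back toward the root, removing each node that no remaining word uses.
Every node on "0010100" is still needed (e.g. by "00101001010"), so nothing is freed.
Nodes removed: 0

0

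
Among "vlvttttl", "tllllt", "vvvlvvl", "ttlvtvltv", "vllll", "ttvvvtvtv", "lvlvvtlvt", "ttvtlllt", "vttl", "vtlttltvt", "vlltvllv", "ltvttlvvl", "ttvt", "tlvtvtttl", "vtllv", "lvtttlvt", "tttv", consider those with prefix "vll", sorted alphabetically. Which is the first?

Words with prefix "vll", in lexicographic order: "vllll", "vlltvllv"
The 1st is vllll.

vllll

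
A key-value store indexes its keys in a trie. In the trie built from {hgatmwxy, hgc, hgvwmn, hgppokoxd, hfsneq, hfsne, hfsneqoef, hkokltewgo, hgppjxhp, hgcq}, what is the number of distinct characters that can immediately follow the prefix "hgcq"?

The children of the "hgcq" node are the distinct next characters among strings starting with "hgcq".
No stored string extends past "hgcq".
That node has 0 child edges.

0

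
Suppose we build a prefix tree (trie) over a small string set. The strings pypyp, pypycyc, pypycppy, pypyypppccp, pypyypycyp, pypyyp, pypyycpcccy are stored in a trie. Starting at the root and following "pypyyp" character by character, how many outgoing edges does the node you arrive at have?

The children of the "pypyyp" node are the distinct next characters among strings starting with "pypyyp".
Characters that immediately follow "pypyyp" among the stored strings: {p, y}.
That node has 2 child edges.

2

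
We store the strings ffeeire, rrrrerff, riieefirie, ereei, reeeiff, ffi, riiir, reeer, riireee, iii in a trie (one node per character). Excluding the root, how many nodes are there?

For each word, the new-node count is its length minus the longest prefix already in the trie:
  "ffeeire" → 7 new (f, f, e, e, i, r, e)
  "rrrrerff" → 8 new (r, r, r, r, e, r, f, f)
  "riieefirie" → prefix "r" already present; 9 new (i, i, e, e, f, i, r, i, e)
  "ereei" → 5 new (e, r, e, e, i)
  "reeeiff" → prefix "r" already present; 6 new (e, e, e, i, f, f)
  "ffi" → prefix "ff" already present; 1 new (i)
  "riiir" → prefix "rii" already present; 2 new (i, r)
  "reeer" → prefix "reee" already present; 1 new (r)
  "riireee" → prefix "rii" already present; 4 new (r, e, e, e)
  "iii" → 3 new (i, i, i)
Total nodes = 7 + 8 + 9 + 5 + 6 + 1 + 2 + 1 + 4 + 3 = 46

46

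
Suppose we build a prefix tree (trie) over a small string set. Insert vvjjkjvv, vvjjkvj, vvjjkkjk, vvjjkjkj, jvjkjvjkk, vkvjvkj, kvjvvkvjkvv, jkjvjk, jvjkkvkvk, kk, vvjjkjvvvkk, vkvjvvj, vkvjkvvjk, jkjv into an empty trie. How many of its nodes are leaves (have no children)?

Leaves are exactly the stored words that no other stored word extends.
Those words: "jkjvjk", "jvjkjvjkk", "jvjkkvkvk", "kk", "kvjvvkvjkvv", "vkvjkvvjk", "vkvjvkj", "vkvjvvj", "vvjjkjkj", "vvjjkjvvvkk", "vvjjkkjk", "vvjjkvj"
Leaf count: 12

12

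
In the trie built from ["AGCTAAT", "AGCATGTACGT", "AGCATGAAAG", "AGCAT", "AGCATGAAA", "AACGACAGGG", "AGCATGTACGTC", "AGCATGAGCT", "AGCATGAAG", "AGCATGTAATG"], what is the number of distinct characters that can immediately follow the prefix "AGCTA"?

1

Walk "AGCTA" from the root, arriving at one node.
Characters that immediately follow "AGCTA" among the stored strings: {A}.
That node has 1 child edge.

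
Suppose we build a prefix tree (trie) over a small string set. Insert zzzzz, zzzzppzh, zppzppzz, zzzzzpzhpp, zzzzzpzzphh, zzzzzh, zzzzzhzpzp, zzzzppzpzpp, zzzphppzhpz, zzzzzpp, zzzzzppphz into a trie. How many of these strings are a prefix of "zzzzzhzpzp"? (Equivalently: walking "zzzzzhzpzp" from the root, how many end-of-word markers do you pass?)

3

Traverse "zzzzzhzpzp" character by character; count nodes along the way that are marked as word ends.
Prefixes of the query that are stored words: "zzzzz", "zzzzzh", "zzzzzhzpzp"
Count: 3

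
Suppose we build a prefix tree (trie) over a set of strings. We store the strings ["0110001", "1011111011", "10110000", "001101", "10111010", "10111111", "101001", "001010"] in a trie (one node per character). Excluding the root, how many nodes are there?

36

Trace insertions, counting only characters that open a new branch:
  "0110001" → 7 new (0, 1, 1, 0, 0, 0, 1)
  "1011111011" → 10 new (1, 0, 1, 1, 1, 1, 1, 0, 1, 1)
  "10110000" → prefix "1011" already present; 4 new (0, 0, 0, 0)
  "001101" → prefix "0" already present; 5 new (0, 1, 1, 0, 1)
  "10111010" → prefix "10111" already present; 3 new (0, 1, 0)
  "10111111" → prefix "1011111" already present; 1 new (1)
  "101001" → prefix "101" already present; 3 new (0, 0, 1)
  "001010" → prefix "001" already present; 3 new (0, 1, 0)
Total nodes = 7 + 10 + 4 + 5 + 3 + 1 + 3 + 3 = 36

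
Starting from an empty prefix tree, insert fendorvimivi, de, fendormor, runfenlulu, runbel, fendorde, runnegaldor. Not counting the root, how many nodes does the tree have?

40

Trie structure (* marks end of a word):
(root)
├─ d
│  └─ e *
├─ f
│  └─ e
│     └─ n
│        └─ d
│           └─ o
│              └─ r
│                 ├─ d
│                 │  └─ e *
│                 ├─ m
│                 │  └─ o
│                 │     └─ r *
│                 └─ v
│                    └─ i
│                       └─ m
│                          └─ i
│                             └─ v
│                                └─ i *
└─ r
   └─ u
      └─ n
         ├─ b
         │  └─ e
         │     └─ l *
         ├─ f
         │  └─ e
         │     └─ n
         │        └─ l
         │           └─ u
         │              └─ l
         │                 └─ u *
         └─ n
            └─ e
               └─ g
                  └─ a
                     └─ l
                        └─ d
                           └─ o
                              └─ r *
Counting every labelled node above: 40.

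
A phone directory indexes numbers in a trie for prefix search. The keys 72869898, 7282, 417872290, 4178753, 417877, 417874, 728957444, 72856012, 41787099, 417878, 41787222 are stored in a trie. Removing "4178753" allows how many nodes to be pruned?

2

After clearing the end-marker at "4178753", prune upward until reaching a node still needed by another word.
The suffix "53" (2 nodes) is used only by "4178753"; the node for "41787" still has the child "2", so pruning stops there.
Nodes removed: 2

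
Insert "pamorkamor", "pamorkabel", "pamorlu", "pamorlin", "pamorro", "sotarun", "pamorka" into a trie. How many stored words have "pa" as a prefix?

6

Walk to "pa"; the words in its subtree are exactly those with that prefix.
Matches: "pamorka", "pamorkabel", "pamorkamor", "pamorlin", "pamorlu", "pamorro"
Count: 6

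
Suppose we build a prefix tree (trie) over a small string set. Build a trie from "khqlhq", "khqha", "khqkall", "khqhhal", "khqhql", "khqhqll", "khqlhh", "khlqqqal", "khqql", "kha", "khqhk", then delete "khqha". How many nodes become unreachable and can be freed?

After clearing the end-marker at "khqha", prune upward until reaching a node still needed by another word.
The suffix "a" (1 node) is used only by "khqha"; the node for "khqh" still has the child "h", so pruning stops there.
Nodes removed: 1

1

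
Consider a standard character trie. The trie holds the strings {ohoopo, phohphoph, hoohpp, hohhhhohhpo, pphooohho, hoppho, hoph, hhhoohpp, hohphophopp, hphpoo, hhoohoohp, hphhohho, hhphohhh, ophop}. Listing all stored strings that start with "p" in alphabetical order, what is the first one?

phohphoph

Words with prefix "p", in lexicographic order: "phohphoph", "pphooohho"
Position 1: phohphoph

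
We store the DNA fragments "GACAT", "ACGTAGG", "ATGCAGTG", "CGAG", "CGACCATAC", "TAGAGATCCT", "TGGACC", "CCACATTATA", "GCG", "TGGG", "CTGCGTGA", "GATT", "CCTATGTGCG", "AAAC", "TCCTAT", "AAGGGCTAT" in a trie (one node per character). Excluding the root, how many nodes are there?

88

For each word, the new-node count is its length minus the longest prefix already in the trie:
  "GACAT" → 5 new (G, A, C, A, T)
  "ACGTAGG" → 7 new (A, C, G, T, A, G, G)
  "ATGCAGTG" → prefix "A" already present; 7 new (T, G, C, A, G, T, G)
  "CGAG" → 4 new (C, G, A, G)
  "CGACCATAC" → prefix "CGA" already present; 6 new (C, C, A, T, A, C)
  "TAGAGATCCT" → 10 new (T, A, G, A, G, A, T, C, C, T)
  "TGGACC" → prefix "T" already present; 5 new (G, G, A, C, C)
  "CCACATTATA" → prefix "C" already present; 9 new (C, A, C, A, T, T, A, T, A)
  "GCG" → prefix "G" already present; 2 new (C, G)
  "TGGG" → prefix "TGG" already present; 1 new (G)
  "CTGCGTGA" → prefix "C" already present; 7 new (T, G, C, G, T, G, A)
  "GATT" → prefix "GA" already present; 2 new (T, T)
  "CCTATGTGCG" → prefix "CC" already present; 8 new (T, A, T, G, T, G, C, G)
  "AAAC" → prefix "A" already present; 3 new (A, A, C)
  "TCCTAT" → prefix "T" already present; 5 new (C, C, T, A, T)
  "AAGGGCTAT" → prefix "AA" already present; 7 new (G, G, G, C, T, A, T)
Total nodes = 5 + 7 + 7 + 4 + 6 + 10 + 5 + 9 + 2 + 1 + 7 + 2 + 8 + 3 + 5 + 7 = 88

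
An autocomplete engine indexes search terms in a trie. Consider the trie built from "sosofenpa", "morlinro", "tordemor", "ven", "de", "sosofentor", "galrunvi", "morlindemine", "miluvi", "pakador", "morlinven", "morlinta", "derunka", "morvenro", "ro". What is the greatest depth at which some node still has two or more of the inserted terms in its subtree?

The deepest shared node is where two words last agree before diverging.
e.g. "sosofenpa" and "sosofentor" share the prefix "sosofen" of length 7; no pair shares a longer one.
Longest shared-prefix length: 7

7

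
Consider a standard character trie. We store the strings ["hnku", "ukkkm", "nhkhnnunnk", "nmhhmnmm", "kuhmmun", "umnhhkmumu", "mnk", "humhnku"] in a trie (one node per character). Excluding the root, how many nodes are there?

Insert word by word; a character creates a node only if that edge doesn't already exist:
  "hnku" → 4 new (h, n, k, u)
  "ukkkm" → 5 new (u, k, k, k, m)
  "nhkhnnunnk" → 10 new (n, h, k, h, n, n, u, n, n, k)
  "nmhhmnmm" → prefix "n" already present; 7 new (m, h, h, m, n, m, m)
  "kuhmmun" → 7 new (k, u, h, m, m, u, n)
  "umnhhkmumu" → prefix "u" already present; 9 new (m, n, h, h, k, m, u, m, u)
  "mnk" → 3 new (m, n, k)
  "humhnku" → prefix "h" already present; 6 new (u, m, h, n, k, u)
Total nodes = 4 + 5 + 10 + 7 + 7 + 9 + 3 + 6 = 51

51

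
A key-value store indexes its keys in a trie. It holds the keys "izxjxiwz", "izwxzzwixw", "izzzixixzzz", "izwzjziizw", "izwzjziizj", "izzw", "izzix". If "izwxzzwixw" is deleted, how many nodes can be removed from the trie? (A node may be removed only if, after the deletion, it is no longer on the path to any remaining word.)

Walk "izwxzzwixw" from the leaf back toward the root, removing each node that no remaining word uses.
The suffix "xzzwixw" (7 nodes) is used only by "izwxzzwixw"; the node for "izw" still has the child "z", so pruning stops there.
Nodes removed: 7

7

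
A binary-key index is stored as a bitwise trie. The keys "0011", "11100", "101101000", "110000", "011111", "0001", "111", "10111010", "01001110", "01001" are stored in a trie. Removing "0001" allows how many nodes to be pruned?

2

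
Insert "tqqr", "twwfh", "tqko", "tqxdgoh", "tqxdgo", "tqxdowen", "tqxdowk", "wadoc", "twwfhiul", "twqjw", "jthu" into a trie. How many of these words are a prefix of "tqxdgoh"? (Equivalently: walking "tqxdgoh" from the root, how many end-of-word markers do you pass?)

Check each prefix of "tqxdgoh" against the stored set — each match is an end-marker on the path.
Prefixes of the query that are stored words: "tqxdgo", "tqxdgoh"
Count: 2

2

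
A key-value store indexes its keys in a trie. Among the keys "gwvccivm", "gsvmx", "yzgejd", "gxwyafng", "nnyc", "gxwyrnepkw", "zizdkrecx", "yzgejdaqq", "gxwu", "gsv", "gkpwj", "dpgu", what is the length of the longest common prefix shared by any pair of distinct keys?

Look for the deepest trie node that still has at least two words in its subtree.
e.g. "yzgejd" and "yzgejdaqq" share the prefix "yzgejd" of length 6; no pair shares a longer one.
Longest shared-prefix length: 6

6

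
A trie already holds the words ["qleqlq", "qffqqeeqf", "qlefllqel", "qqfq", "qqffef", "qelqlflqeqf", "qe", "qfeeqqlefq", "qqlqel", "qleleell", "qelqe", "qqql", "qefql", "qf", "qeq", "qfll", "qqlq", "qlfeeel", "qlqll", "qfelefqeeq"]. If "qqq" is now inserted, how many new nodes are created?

"qqq" is already a full path in the trie; only an end-marker is added.
No new nodes are needed: 0.

0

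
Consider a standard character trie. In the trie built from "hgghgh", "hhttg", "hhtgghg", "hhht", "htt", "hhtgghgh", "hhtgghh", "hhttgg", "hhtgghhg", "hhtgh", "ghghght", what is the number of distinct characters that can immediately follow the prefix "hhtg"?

2

The children of the "hhtg" node are the distinct next characters among strings starting with "hhtg".
Characters that immediately follow "hhtg" among the stored strings: {g, h}.
That node has 2 child edges.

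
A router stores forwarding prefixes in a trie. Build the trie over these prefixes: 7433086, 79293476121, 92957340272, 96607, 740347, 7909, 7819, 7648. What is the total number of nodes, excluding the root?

Insert word by word; a character creates a node only if that edge doesn't already exist:
  "7433086" → 7 new (7, 4, 3, 3, 0, 8, 6)
  "79293476121" → prefix "7" already present; 10 new (9, 2, 9, 3, 4, 7, 6, 1, 2, 1)
  "92957340272" → 11 new (9, 2, 9, 5, 7, 3, 4, 0, 2, 7, 2)
  "96607" → prefix "9" already present; 4 new (6, 6, 0, 7)
  "740347" → prefix "74" already present; 4 new (0, 3, 4, 7)
  "7909" → prefix "79" already present; 2 new (0, 9)
  "7819" → prefix "7" already present; 3 new (8, 1, 9)
  "7648" → prefix "7" already present; 3 new (6, 4, 8)
Total nodes = 7 + 10 + 11 + 4 + 4 + 2 + 3 + 3 = 44

44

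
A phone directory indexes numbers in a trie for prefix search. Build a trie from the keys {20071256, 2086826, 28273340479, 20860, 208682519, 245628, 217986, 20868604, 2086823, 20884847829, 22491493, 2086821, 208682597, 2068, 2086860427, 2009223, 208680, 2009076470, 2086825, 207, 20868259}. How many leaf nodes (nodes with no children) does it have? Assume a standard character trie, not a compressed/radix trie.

Leaves are exactly the stored words that no other stored word extends.
Those words: "20071256", "2009076470", "2009223", "2068", "207", "20860", "208680", "2086821", "2086823", "208682519", "208682597", "2086826", "2086860427", "20884847829", "217986", "22491493", "245628", "28273340479"
Leaf count: 18

18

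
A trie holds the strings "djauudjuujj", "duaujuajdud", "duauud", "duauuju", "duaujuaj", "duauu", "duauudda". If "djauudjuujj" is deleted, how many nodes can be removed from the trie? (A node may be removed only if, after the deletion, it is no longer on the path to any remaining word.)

10

After clearing the end-marker at "djauudjuujj", prune upward until reaching a node still needed by another word.
The suffix "jauudjuujj" (10 nodes) is used only by "djauudjuujj"; the node for "d" still has the child "u", so pruning stops there.
Nodes removed: 10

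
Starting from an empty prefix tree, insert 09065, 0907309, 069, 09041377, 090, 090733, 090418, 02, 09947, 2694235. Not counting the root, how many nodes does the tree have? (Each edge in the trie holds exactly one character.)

29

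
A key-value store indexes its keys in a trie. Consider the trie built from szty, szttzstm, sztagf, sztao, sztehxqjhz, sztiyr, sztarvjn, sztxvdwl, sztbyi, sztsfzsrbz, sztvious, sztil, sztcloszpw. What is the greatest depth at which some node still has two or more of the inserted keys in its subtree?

The deepest shared node is where two words last agree before diverging.
"sztagf" and "sztao" agree on "szta" (4 characters) before diverging; nothing deeper is shared.
Longest shared-prefix length: 4

4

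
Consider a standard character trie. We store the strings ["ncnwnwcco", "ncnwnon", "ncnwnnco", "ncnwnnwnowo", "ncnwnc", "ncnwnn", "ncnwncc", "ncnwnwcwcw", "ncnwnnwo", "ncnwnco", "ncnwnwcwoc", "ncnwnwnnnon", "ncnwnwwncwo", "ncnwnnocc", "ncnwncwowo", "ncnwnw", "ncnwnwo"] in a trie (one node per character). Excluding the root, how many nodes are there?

46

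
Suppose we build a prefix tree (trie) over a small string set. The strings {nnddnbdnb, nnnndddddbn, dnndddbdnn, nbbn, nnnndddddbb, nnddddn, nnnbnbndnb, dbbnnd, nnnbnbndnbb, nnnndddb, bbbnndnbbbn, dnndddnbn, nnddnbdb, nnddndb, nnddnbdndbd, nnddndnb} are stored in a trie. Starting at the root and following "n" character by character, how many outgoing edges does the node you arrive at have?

The children of the "n" node are the distinct next characters among strings starting with "n".
Characters that immediately follow "n" among the stored strings: {b, n}.
That node has 2 child edges.

2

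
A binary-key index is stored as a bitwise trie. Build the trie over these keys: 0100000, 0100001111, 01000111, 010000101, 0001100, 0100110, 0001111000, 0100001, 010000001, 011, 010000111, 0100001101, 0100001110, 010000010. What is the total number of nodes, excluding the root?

38

Insert word by word; a character creates a node only if that edge doesn't already exist:
  "0100000" → 7 new (0, 1, 0, 0, 0, 0, 0)
  "0100001111" → prefix "010000" already present; 4 new (1, 1, 1, 1)
  "01000111" → prefix "01000" already present; 3 new (1, 1, 1)
  "010000101" → prefix "0100001" already present; 2 new (0, 1)
  "0001100" → prefix "0" already present; 6 new (0, 0, 1, 1, 0, 0)
  "0100110" → prefix "0100" already present; 3 new (1, 1, 0)
  "0001111000" → prefix "00011" already present; 5 new (1, 1, 0, 0, 0)
  "0100001" → prefix "0100001" already present; 0 new (none)
  "010000001" → prefix "0100000" already present; 2 new (0, 1)
  "011" → prefix "01" already present; 1 new (1)
  "010000111" → prefix "010000111" already present; 0 new (none)
  "0100001101" → prefix "01000011" already present; 2 new (0, 1)
  "0100001110" → prefix "010000111" already present; 1 new (0)
  "010000010" → prefix "0100000" already present; 2 new (1, 0)
Total nodes = 7 + 4 + 3 + 2 + 6 + 3 + 5 + 0 + 2 + 1 + 0 + 2 + 1 + 2 = 38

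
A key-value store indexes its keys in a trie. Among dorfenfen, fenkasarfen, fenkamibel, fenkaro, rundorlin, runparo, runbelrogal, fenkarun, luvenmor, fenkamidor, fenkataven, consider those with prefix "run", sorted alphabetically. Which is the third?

runparo

Filter for "run…" and sort: "runbelrogal", "rundorlin", "runparo"
Position 3: runparo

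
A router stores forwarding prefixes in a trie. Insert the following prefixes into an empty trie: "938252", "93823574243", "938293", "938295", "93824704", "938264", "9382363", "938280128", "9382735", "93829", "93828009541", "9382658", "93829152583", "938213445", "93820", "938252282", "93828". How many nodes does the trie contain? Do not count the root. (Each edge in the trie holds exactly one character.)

54

Trace insertions, counting only characters that open a new branch:
  "938252" → 6 new (9, 3, 8, 2, 5, 2)
  "93823574243" → prefix "9382" already present; 7 new (3, 5, 7, 4, 2, 4, 3)
  "938293" → prefix "9382" already present; 2 new (9, 3)
  "938295" → prefix "93829" already present; 1 new (5)
  "93824704" → prefix "9382" already present; 4 new (4, 7, 0, 4)
  "938264" → prefix "9382" already present; 2 new (6, 4)
  "9382363" → prefix "93823" already present; 2 new (6, 3)
  "938280128" → prefix "9382" already present; 5 new (8, 0, 1, 2, 8)
  "9382735" → prefix "9382" already present; 3 new (7, 3, 5)
  "93829" → prefix "93829" already present; 0 new (none)
  "93828009541" → prefix "938280" already present; 5 new (0, 9, 5, 4, 1)
  "9382658" → prefix "93826" already present; 2 new (5, 8)
  "93829152583" → prefix "93829" already present; 6 new (1, 5, 2, 5, 8, 3)
  "938213445" → prefix "9382" already present; 5 new (1, 3, 4, 4, 5)
  "93820" → prefix "9382" already present; 1 new (0)
  "938252282" → prefix "938252" already present; 3 new (2, 8, 2)
  "93828" → prefix "93828" already present; 0 new (none)
Total nodes = 6 + 7 + 2 + 1 + 4 + 2 + 2 + 5 + 3 + 0 + 5 + 2 + 6 + 5 + 1 + 3 + 0 = 54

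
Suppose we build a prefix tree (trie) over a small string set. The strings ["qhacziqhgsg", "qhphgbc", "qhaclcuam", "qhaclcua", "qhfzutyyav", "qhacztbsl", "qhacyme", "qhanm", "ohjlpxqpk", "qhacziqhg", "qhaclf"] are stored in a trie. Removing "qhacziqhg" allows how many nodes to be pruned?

0

Walk "qhacziqhg" from the leaf back toward the root, removing each node that no remaining word uses.
Every node on "qhacziqhg" is still needed (e.g. by "qhacziqhgsg"), so nothing is freed.
Nodes removed: 0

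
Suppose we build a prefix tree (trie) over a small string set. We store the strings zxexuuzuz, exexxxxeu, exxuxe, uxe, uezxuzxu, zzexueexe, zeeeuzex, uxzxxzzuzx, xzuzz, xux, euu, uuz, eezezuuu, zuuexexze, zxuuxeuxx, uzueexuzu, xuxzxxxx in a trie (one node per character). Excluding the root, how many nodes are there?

101

Insert word by word; a character creates a node only if that edge doesn't already exist:
  "zxexuuzuz" → 9 new (z, x, e, x, u, u, z, u, z)
  "exexxxxeu" → 9 new (e, x, e, x, x, x, x, e, u)
  "exxuxe" → prefix "ex" already present; 4 new (x, u, x, e)
  "uxe" → 3 new (u, x, e)
  "uezxuzxu" → prefix "u" already present; 7 new (e, z, x, u, z, x, u)
  "zzexueexe" → prefix "z" already present; 8 new (z, e, x, u, e, e, x, e)
  "zeeeuzex" → prefix "z" already present; 7 new (e, e, e, u, z, e, x)
  "uxzxxzzuzx" → prefix "ux" already present; 8 new (z, x, x, z, z, u, z, x)
  "xzuzz" → 5 new (x, z, u, z, z)
  "xux" → prefix "x" already present; 2 new (u, x)
  "euu" → prefix "e" already present; 2 new (u, u)
  "uuz" → prefix "u" already present; 2 new (u, z)
  "eezezuuu" → prefix "e" already present; 7 new (e, z, e, z, u, u, u)
  "zuuexexze" → prefix "z" already present; 8 new (u, u, e, x, e, x, z, e)
  "zxuuxeuxx" → prefix "zx" already present; 7 new (u, u, x, e, u, x, x)
  "uzueexuzu" → prefix "u" already present; 8 new (z, u, e, e, x, u, z, u)
  "xuxzxxxx" → prefix "xux" already present; 5 new (z, x, x, x, x)
Total nodes = 9 + 9 + 4 + 3 + 7 + 8 + 7 + 8 + 5 + 2 + 2 + 2 + 7 + 8 + 7 + 8 + 5 = 101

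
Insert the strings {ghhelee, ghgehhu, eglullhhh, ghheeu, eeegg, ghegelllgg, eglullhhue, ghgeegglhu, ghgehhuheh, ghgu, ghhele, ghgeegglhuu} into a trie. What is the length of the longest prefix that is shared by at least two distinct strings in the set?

Equivalently: take the maximum, over all pairs, of their longest common prefix length.
"ghgeegglhu" and "ghgeegglhuu" agree on "ghgeegglhu" (10 characters) before diverging; nothing deeper is shared.
Longest shared-prefix length: 10

10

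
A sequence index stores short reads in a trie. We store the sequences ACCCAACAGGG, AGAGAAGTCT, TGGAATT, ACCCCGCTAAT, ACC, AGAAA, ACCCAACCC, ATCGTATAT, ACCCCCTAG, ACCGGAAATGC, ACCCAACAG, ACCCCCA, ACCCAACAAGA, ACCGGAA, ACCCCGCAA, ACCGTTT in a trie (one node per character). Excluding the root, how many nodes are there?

67

Insert word by word; a character creates a node only if that edge doesn't already exist:
  "ACCCAACAGGG" → 11 new (A, C, C, C, A, A, C, A, G, G, G)
  "AGAGAAGTCT" → prefix "A" already present; 9 new (G, A, G, A, A, G, T, C, T)
  "TGGAATT" → 7 new (T, G, G, A, A, T, T)
  "ACCCCGCTAAT" → prefix "ACCC" already present; 7 new (C, G, C, T, A, A, T)
  "ACC" → prefix "ACC" already present; 0 new (none)
  "AGAAA" → prefix "AGA" already present; 2 new (A, A)
  "ACCCAACCC" → prefix "ACCCAAC" already present; 2 new (C, C)
  "ATCGTATAT" → prefix "A" already present; 8 new (T, C, G, T, A, T, A, T)
  "ACCCCCTAG" → prefix "ACCCC" already present; 4 new (C, T, A, G)
  "ACCGGAAATGC" → prefix "ACC" already present; 8 new (G, G, A, A, A, T, G, C)
  "ACCCAACAG" → prefix "ACCCAACAG" already present; 0 new (none)
  "ACCCCCA" → prefix "ACCCCC" already present; 1 new (A)
  "ACCCAACAAGA" → prefix "ACCCAACA" already present; 3 new (A, G, A)
  "ACCGGAA" → prefix "ACCGGAA" already present; 0 new (none)
  "ACCCCGCAA" → prefix "ACCCCGC" already present; 2 new (A, A)
  "ACCGTTT" → prefix "ACCG" already present; 3 new (T, T, T)
Total nodes = 11 + 9 + 7 + 7 + 0 + 2 + 2 + 8 + 4 + 8 + 0 + 1 + 3 + 0 + 2 + 3 = 67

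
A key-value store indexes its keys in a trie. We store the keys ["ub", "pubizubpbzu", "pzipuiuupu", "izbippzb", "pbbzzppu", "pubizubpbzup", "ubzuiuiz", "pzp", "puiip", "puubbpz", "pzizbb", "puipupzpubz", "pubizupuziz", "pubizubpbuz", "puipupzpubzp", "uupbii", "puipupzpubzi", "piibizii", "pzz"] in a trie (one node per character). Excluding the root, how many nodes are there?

86

Trace insertions, counting only characters that open a new branch:
  "ub" → 2 new (u, b)
  "pubizubpbzu" → 11 new (p, u, b, i, z, u, b, p, b, z, u)
  "pzipuiuupu" → prefix "p" already present; 9 new (z, i, p, u, i, u, u, p, u)
  "izbippzb" → 8 new (i, z, b, i, p, p, z, b)
  "pbbzzppu" → prefix "p" already present; 7 new (b, b, z, z, p, p, u)
  "pubizubpbzup" → prefix "pubizubpbzu" already present; 1 new (p)
  "ubzuiuiz" → prefix "ub" already present; 6 new (z, u, i, u, i, z)
  "pzp" → prefix "pz" already present; 1 new (p)
  "puiip" → prefix "pu" already present; 3 new (i, i, p)
  "puubbpz" → prefix "pu" already present; 5 new (u, b, b, p, z)
  "pzizbb" → prefix "pzi" already present; 3 new (z, b, b)
  "puipupzpubz" → prefix "pui" already present; 8 new (p, u, p, z, p, u, b, z)
  "pubizupuziz" → prefix "pubizu" already present; 5 new (p, u, z, i, z)
  "pubizubpbuz" → prefix "pubizubpb" already present; 2 new (u, z)
  "puipupzpubzp" → prefix "puipupzpubz" already present; 1 new (p)
  "uupbii" → prefix "u" already present; 5 new (u, p, b, i, i)
  "puipupzpubzi" → prefix "puipupzpubz" already present; 1 new (i)
  "piibizii" → prefix "p" already present; 7 new (i, i, b, i, z, i, i)
  "pzz" → prefix "pz" already present; 1 new (z)
Total nodes = 2 + 11 + 9 + 8 + 7 + 1 + 6 + 1 + 3 + 5 + 3 + 8 + 5 + 2 + 1 + 5 + 1 + 7 + 1 = 86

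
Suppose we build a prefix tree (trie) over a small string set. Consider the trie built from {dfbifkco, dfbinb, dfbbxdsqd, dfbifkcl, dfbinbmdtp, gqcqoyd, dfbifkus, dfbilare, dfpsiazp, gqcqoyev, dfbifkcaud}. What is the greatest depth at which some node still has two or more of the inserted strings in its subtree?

7

Equivalently: take the maximum, over all pairs, of their longest common prefix length.
"dfbifkcaud" and "dfbifkcl" agree on "dfbifkc" (7 characters) before diverging; nothing deeper is shared.
Longest shared-prefix length: 7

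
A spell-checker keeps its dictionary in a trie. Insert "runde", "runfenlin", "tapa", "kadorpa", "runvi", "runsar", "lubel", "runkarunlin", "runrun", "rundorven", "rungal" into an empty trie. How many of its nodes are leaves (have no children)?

A leaf is a node with no children — equivalently, the end of a word that is not a proper prefix of any other stored word.
Those words: "kadorpa", "lubel", "runde", "rundorven", "runfenlin", "rungal", "runkarunlin", "runrun", "runsar", "runvi", "tapa"
Leaf count: 11

11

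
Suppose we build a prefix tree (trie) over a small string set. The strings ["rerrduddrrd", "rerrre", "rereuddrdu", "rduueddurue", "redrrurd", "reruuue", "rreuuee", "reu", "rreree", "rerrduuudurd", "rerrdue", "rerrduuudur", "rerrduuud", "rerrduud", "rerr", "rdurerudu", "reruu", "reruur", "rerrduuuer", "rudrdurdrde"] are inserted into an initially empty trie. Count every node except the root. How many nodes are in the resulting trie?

77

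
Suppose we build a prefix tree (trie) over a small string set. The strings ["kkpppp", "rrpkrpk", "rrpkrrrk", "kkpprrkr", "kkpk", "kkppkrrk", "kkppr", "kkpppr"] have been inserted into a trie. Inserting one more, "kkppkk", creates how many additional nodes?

Walking "kkppkk" from the root, the first 5 characters ("kkppk") follow existing edges; "k" is the first miss.
So 6 − 5 = 1 new nodes.

1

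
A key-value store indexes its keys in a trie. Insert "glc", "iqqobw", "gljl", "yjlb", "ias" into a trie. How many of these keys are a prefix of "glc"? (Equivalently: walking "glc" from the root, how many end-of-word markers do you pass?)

1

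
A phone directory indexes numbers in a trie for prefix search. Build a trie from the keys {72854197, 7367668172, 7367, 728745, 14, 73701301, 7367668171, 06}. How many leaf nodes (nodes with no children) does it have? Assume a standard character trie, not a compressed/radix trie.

7

A leaf is a node with no children — equivalently, the end of a word that is not a proper prefix of any other stored word.
Those words: "06", "14", "72854197", "728745", "7367668171", "7367668172", "73701301"
Leaf count: 7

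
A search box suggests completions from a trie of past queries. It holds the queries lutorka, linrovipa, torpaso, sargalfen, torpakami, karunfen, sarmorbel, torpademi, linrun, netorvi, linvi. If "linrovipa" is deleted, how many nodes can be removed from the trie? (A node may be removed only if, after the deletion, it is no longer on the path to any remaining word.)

A node on "linrovipa"'s path can go only if nothing else ends at it or branches off below it.
The suffix "ovipa" (5 nodes) is used only by "linrovipa"; the node for "linr" still has the child "u", so pruning stops there.
Nodes removed: 5

5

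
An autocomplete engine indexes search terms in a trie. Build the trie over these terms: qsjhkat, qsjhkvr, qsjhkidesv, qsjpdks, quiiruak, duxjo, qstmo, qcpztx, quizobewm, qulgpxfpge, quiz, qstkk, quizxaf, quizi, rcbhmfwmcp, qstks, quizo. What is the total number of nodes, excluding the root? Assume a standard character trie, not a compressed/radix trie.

Count nodes per top-level branch (shared prefixes stored once):
  'd'-branch (duxjo): 5 nodes
  'q'-branch (qcpztx, qsjhkat, qsjhkidesv, qsjhkvr, qsjpdks, qstkk, qstks, qstmo, quiiruak, quiz, quizi, quizo, quizobewm, quizxaf, qulgpxfpge): 54 nodes
  'r'-branch (rcbhmfwmcp): 10 nodes
Sum: 69

69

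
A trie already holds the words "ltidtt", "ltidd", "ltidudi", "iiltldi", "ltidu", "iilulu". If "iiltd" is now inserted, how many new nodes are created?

The longest prefix of "iiltd" already in the trie is "iilt" (length 4).
New nodes needed: |"iiltd"| − 4 = 5 − 4 = 1.

1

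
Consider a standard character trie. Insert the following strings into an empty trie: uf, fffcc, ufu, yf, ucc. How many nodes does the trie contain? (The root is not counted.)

12

Trie structure (* marks end of a word):
(root)
├─ f
│  └─ f
│     └─ f
│        └─ c
│           └─ c *
├─ u
│  ├─ c
│  │  └─ c *
│  └─ f *
│     └─ u *
└─ y
   └─ f *
Counting every labelled node above: 12.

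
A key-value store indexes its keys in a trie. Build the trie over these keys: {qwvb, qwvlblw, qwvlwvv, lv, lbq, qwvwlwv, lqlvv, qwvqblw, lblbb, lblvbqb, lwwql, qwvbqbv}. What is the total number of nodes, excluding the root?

41

For each word, the new-node count is its length minus the longest prefix already in the trie:
  "qwvb" → 4 new (q, w, v, b)
  "qwvlblw" → prefix "qwv" already present; 4 new (l, b, l, w)
  "qwvlwvv" → prefix "qwvl" already present; 3 new (w, v, v)
  "lv" → 2 new (l, v)
  "lbq" → prefix "l" already present; 2 new (b, q)
  "qwvwlwv" → prefix "qwv" already present; 4 new (w, l, w, v)
  "lqlvv" → prefix "l" already present; 4 new (q, l, v, v)
  "qwvqblw" → prefix "qwv" already present; 4 new (q, b, l, w)
  "lblbb" → prefix "lb" already present; 3 new (l, b, b)
  "lblvbqb" → prefix "lbl" already present; 4 new (v, b, q, b)
  "lwwql" → prefix "l" already present; 4 new (w, w, q, l)
  "qwvbqbv" → prefix "qwvb" already present; 3 new (q, b, v)
Total nodes = 4 + 4 + 3 + 2 + 2 + 4 + 4 + 4 + 3 + 4 + 4 + 3 = 41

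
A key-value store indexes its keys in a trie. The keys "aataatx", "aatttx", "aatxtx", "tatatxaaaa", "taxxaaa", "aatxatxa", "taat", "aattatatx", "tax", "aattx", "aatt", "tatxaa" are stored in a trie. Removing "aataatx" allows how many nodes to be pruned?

Walk "aataatx" from the leaf back toward the root, removing each node that no remaining word uses.
The suffix "aatx" (4 nodes) is used only by "aataatx"; the node for "aat" still has the child "t", so pruning stops there.
Nodes removed: 4

4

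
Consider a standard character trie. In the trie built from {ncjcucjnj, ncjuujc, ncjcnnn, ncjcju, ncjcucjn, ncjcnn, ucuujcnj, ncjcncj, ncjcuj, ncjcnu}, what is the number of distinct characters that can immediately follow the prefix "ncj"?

2

Follow the path "ncj" to its node, then look at its outgoing edges.
Distinct next characters after "ncj": c, u.
That node has 2 child edges.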